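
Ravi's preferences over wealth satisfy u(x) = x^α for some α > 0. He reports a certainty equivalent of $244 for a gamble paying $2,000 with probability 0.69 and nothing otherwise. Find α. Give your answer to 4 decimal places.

Since u(0) = 0, the lottery's EU is 0.69·2000^α.
Equating: 244^α = 0.69·2000^α, i.e. 0.1220^α = 0.69.
Take logs: α = ln 0.69 / ln(244/2000) ≈ 0.176383.

α ≈ 0.1764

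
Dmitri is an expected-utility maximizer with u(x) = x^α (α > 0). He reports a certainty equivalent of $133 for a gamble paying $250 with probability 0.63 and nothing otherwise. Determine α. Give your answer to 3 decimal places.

α ≈ 0.732

Since u(0) = 0, the lottery's EU is 0.63·250^α.
Setting u(133) equal to that: 133^α = 0.63·250^α ⇒ (133/250)^α = 0.63.
Taking logs: α·ln(133/250) = ln(0.63), so α = -0.462035 / -0.631112 ≈ 0.732.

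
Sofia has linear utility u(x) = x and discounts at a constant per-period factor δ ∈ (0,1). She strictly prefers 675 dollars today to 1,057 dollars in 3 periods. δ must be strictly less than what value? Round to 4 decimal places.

The preference means 675 > δ^3·1057.
Hence δ^3 < 675/1057 = 0.63860, and x ↦ x^(1/3) is increasing on (0,∞).
δ < (675/1057)^(1/3) ≈ 0.8611.

δ < 0.8611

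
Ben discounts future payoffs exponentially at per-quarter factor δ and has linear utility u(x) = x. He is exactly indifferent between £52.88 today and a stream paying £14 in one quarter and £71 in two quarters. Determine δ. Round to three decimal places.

δ ≈ 0.770

Present value of the stream is 14·δ + 71·δ². Indifference gives 14δ + 71δ² = 52.88.
Rearranged: 71δ² + 14δ − 52.88 = 0.
The positive root is δ = [−14 + √(14² + 4·71·52.88)] / (2·71) = (−14 + 123.345)/142 ≈ 0.770.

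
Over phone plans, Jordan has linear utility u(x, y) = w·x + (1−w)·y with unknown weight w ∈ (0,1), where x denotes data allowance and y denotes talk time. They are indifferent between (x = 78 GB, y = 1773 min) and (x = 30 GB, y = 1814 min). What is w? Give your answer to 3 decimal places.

Equating utilities: w·78 + (1−w)·1773 = w·30 + (1−w)·1814.
w·(78−30) = (1−w)·(1814−1773), i.e. w·48 = (1−w)·41.
So w/(1−w) = 41/48 = 0.8542, giving w = 41/(48+41) = 0.461.

w = 0.461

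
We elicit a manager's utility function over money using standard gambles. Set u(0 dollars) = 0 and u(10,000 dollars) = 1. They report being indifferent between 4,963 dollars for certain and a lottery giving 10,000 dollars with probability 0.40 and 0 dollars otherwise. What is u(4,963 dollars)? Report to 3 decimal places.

By the standard-gamble method, u(4,963 dollars) is just the indifference probability on the best outcome: 0.40.

0.400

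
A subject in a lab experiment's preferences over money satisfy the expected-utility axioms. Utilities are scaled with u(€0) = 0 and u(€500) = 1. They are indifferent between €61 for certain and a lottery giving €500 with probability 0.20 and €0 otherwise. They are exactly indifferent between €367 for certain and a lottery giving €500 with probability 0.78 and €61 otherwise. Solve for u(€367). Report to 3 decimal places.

First, u(€61) = 0.20·u(€500) + 0.80·u(€0) = 0.20.
Then u(€367) = 0.78·u(€500) + 0.22·u(€61) = 0.78·1.00 + 0.22·0.20 = 0.8240.

0.824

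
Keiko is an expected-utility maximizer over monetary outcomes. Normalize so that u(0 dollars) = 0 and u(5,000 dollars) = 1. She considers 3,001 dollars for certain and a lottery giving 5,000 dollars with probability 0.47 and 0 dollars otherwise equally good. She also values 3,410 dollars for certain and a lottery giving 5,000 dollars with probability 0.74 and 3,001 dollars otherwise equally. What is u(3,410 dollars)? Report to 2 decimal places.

0.86

From the first indifference, u(3,001 dollars) = 0.47·u(5,000 dollars) + 0.53·u(0 dollars) = 0.47·1 + 0.53·0 = 0.47.
The second indifference gives u(3,410 dollars) = 0.74·u(5,000 dollars) + 0.26·u(3,001 dollars) = 0.74·1.00 + 0.26·0.47 = 0.8622.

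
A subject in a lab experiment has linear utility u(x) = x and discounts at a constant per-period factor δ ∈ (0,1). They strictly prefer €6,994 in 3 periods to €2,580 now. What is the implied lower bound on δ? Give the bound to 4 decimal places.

δ > 0.7172

Comparing present values: 2580 < δ^3·6994.
Dividing by 6994: δ^3 > 0.36889. Both sides are positive, so the cube root keeps the direction.
δ > 0.36889^(1/3) = 0.7172.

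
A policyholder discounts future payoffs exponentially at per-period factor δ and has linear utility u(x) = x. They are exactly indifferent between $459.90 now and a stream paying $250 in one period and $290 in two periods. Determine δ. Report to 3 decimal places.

δ ≈ 0.900

Present value of the stream is 250·δ + 290·δ². Indifference gives 250δ + 290δ² = 459.90.
That is, 290δ² + 250δ − 459.90 = 0, a quadratic in δ.
By the quadratic formula (taking the positive root), δ = (−250 + √595984.00) / 580 ≈ 0.900.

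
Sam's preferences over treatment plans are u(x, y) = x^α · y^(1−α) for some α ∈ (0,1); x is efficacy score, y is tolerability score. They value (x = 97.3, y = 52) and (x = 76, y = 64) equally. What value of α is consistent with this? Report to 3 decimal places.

α ≈ 0.457

Set the two utilities equal: 97.3^α·52^(1−α) = 76^α·64^(1−α).
Taking logs: α·ln 97.3 + (1−α)·ln 52 = α·ln 76 + (1−α)·ln 64, i.e. α·0.247066 = (1−α)·0.207639.
So α/(1−α) = (0.207639)/(0.247066) = 0.840419, and α = 0.840419/1.840419 ≈ 0.457.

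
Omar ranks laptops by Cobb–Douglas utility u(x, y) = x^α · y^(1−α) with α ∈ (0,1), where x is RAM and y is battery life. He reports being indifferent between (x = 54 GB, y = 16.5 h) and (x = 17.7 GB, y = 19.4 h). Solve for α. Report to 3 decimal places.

α ≈ 0.127

Set the two utilities equal: 54^α·16.5^(1−α) = 17.7^α·19.4^(1−α).
(54/17.7)^α = (19.4/16.5)^(1−α); take logs: α·ln(54/17.7) = (1−α)·ln(19.4/16.5), i.e. α·1.115419 = (1−α)·0.161913.
With A = 1.115419 and B = 0.161913: α·A = (1−α)·B, so α = B/(A+B) = 0.161913/1.277332 ≈ 0.127.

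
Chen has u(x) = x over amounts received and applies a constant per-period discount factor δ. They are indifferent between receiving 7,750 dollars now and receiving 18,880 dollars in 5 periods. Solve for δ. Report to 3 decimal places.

δ ≈ 0.837

Equating discounted utilities: u(7750) = δ^5·u(18880) ⇒ δ^5 = u(7750)/u(18880).
With u(x) = x: δ^5 = 7750/18880 = 0.41049.
Taking the 5th root: δ = 0.41049^(1/5) ≈ 0.837.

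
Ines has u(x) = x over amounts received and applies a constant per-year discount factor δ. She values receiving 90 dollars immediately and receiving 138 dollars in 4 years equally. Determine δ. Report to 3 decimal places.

Indifference means u(90) = δ^4 · u(138), so δ^4 = u(90)/u(138).
With u(x) = x: δ^4 = 90/138 = 0.65217.
So δ = 0.65217^(1/4) ≈ 0.899.

δ ≈ 0.899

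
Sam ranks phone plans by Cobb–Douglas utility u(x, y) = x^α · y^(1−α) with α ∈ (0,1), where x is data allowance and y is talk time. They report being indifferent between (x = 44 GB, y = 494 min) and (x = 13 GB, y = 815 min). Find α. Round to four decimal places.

Indifference: 44^α · 494^(1−α) = 13^α · 815^(1−α).
(44/13)^α = (815/494)^(1−α); take logs: α·ln(44/13) = (1−α)·ln(815/494), i.e. α·1.2192403 = (1−α)·0.5006526.
With A = 1.2192403 and B = 0.5006526: α·A = (1−α)·B, so α = B/(A+B) = 0.5006526/1.7198929 ≈ 0.2911.

α ≈ 0.2911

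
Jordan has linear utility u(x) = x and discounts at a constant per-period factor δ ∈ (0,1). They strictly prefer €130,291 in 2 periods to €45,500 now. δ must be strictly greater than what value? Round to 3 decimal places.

δ > 0.591

Under u(x) = x this choice says 45500 < δ^2·130291.
Hence δ^2 > 45500/130291 = 0.34922, and x ↦ x^(1/2) is increasing on (0,∞).
δ > 0.34922^(1/2) = 0.591.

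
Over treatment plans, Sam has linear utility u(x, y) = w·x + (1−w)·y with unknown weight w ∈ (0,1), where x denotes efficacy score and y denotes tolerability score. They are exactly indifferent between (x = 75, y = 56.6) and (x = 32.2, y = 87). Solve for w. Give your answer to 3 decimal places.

Equating utilities: w·75 + (1−w)·56.6 = w·32.2 + (1−w)·87.
Collecting terms: w·42.8 = (1−w)·30.4.
So w/(1−w) = 30.4/42.8 = 0.7103, giving w = 30.4/(42.8+30.4) = 0.415.

w = 0.415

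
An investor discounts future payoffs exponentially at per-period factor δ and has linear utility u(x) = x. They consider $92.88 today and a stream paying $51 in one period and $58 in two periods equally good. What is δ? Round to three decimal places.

δ ≈ 0.900

Equating present values: 92.88 = 51δ + 58δ².
So 58δ² + 51δ − 92.88 = 0.
The positive root is δ = [−51 + √(51² + 4·58·92.88)] / (2·58) = (−51 + 155.400)/116 ≈ 0.900.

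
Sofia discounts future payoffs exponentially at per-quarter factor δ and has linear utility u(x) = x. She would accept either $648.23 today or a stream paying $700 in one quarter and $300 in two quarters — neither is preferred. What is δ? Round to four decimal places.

The stream is worth 700δ + 300δ² today, so 700δ + 300δ² = 648.23.
That is, 300δ² + 700δ − 648.23 = 0, a quadratic in δ.
The positive root is δ = [−700 + √(700² + 4·300·648.23)] / (2·300) = (−700 + 1126.000)/600 ≈ 0.7100.

δ ≈ 0.7100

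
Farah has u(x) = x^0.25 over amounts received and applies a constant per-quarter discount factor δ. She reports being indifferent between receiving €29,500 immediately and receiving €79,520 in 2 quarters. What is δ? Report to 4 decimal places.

Indifference means u(29500) = δ^2 · u(79520), so δ^2 = u(29500)/u(79520).
With u(x) = x^0.25: δ^2 = 29500^0.25/79520^0.25 = (29500/79520)^0.25 = 0.78043.
Taking the square root: δ = 0.78043^(1/2) ≈ 0.8834.

δ ≈ 0.8834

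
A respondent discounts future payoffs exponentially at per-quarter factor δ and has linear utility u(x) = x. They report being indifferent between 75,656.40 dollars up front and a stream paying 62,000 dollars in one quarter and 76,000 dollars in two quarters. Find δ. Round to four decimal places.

δ ≈ 0.6700

Equating present values: 75656.40 = 62000δ + 76000δ².
Rearranged: 76000δ² + 62000δ − 75656.40 = 0.
The positive root is δ = [−62000 + √(62000² + 4·76000·75656.40)] / (2·76000) = (−62000 + 163840.000)/152000 ≈ 0.6700.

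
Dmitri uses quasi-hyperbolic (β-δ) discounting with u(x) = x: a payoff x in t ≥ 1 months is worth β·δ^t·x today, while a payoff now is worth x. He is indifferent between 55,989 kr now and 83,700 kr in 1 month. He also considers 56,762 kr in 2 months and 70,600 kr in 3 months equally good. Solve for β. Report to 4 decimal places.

From the later pair, β·δ^2·56762 = β·δ^3·70600; dividing through, δ = 56762/70600 = 0.80399.
The first indifference: 55989 = β·δ·83700, so β = 55989/(δ·83700) = 55989/(0.80399·83700) ≈ 0.8320.

β ≈ 0.8320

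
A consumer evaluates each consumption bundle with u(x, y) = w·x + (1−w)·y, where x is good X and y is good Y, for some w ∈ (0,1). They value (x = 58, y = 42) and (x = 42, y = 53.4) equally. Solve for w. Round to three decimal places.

Indifference: w·58 + (1−w)·42 = w·42 + (1−w)·53.4.
Collecting terms: w·16 = (1−w)·11.4.
Hence w = 11.4/(16+11.4) = 11.4/27.4 = 0.416.

w = 0.416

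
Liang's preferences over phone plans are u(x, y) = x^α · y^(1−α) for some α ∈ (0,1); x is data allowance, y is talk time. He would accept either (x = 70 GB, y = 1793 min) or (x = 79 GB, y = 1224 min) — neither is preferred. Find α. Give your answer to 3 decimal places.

α ≈ 0.759

Indifference: 70^α · 1793^(1−α) = 79^α · 1224^(1−α).
(70/79)^α = (1224/1793)^(1−α); take logs: α·ln(70/79) = (1−α)·ln(1224/1793), i.e. α·-0.120953 = (1−α)·-0.381766.
With A = -0.120953 and B = -0.381766: α·A = (1−α)·B, so α = B/(A+B) = -0.381766/-0.502719 ≈ 0.759.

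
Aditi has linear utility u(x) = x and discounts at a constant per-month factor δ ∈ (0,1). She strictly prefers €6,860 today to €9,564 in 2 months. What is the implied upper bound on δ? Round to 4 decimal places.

δ < 0.8469

Under u(x) = x this choice says 6860 > δ^2·9564.
Dividing by 9564: δ^2 < 0.71727. Both sides are positive, so the square root keeps the direction.
δ < 0.71727^(1/2) = 0.8469.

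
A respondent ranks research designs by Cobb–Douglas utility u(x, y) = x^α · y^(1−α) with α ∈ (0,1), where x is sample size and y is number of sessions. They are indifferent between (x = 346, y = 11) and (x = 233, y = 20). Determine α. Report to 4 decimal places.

α ≈ 0.6019

The Cobb–Douglas utilities coincide, so 346^α·11^(1−α) = 233^α·20^(1−α).
Rearrange to (346/233)^α = (20/11)^(1−α) and take logs: α·0.3954003 = (1−α)·0.5978370.
Thus α·(0.9932373) = 0.5978370, so α = 0.5978370/0.9932373 ≈ 0.6019.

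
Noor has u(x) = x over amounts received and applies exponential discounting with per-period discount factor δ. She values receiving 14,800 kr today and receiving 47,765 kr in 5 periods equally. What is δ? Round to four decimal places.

Equating discounted utilities: u(14800) = δ^5·u(47765) ⇒ δ^5 = u(14800)/u(47765).
With u(x) = x: δ^5 = 14800/47765 = 0.30985.
Hence δ = (0.30985)^(1/5) = 0.791098.

δ ≈ 0.7911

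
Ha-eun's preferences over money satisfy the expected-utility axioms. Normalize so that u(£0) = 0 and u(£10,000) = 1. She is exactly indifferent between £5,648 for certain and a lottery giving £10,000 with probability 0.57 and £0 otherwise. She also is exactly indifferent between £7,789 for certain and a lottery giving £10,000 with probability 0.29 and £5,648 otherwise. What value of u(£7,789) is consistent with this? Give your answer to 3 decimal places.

The first gamble pins u(£5,648): it must equal 0.57·1 + 0.43·0 = 0.57.
The second indifference gives u(£7,789) = 0.29·u(£10,000) + 0.71·u(£5,648) = 0.29·1.00 + 0.71·0.57 = 0.6947.

0.695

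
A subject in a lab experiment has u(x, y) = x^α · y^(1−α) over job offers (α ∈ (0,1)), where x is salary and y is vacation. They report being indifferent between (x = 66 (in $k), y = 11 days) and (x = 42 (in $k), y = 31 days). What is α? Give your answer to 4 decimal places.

The Cobb–Douglas utilities coincide, so 66^α·11^(1−α) = 42^α·31^(1−α).
Rearrange to (66/42)^α = (31/11)^(1−α) and take logs: α·0.4519851 = (1−α)·1.0360919.
With A = 0.4519851 and B = 1.0360919: α·A = (1−α)·B, so α = B/(A+B) = 1.0360919/1.4880770 ≈ 0.6963.

α ≈ 0.6963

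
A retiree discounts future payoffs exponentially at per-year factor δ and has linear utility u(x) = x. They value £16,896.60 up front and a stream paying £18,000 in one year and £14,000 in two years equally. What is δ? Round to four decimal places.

δ ≈ 0.6300

The stream is worth 18000δ + 14000δ² today, so 18000δ + 14000δ² = 16896.60.
Rearranged: 14000δ² + 18000δ − 16896.60 = 0.
By the quadratic formula (taking the positive root), δ = (−18000 + √1270209600.00) / 28000 ≈ 0.6300.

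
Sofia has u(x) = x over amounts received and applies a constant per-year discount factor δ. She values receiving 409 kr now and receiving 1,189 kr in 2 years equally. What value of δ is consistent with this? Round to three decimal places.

δ ≈ 0.587

Equating discounted utilities: u(409) = δ^2·u(1189) ⇒ δ^2 = u(409)/u(1189).
With u(x) = x: δ^2 = 409/1189 = 0.34399.
Taking the square root: δ = 0.34399^(1/2) ≈ 0.587.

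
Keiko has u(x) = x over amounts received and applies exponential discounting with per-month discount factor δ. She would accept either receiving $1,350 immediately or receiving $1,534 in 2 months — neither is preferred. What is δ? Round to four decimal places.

Equating discounted utilities: u(1350) = δ^2·u(1534) ⇒ δ^2 = u(1350)/u(1534).
With u(x) = x: δ^2 = 1350/1534 = 0.88005.
So δ = 0.88005^(1/2) ≈ 0.9381.

δ ≈ 0.9381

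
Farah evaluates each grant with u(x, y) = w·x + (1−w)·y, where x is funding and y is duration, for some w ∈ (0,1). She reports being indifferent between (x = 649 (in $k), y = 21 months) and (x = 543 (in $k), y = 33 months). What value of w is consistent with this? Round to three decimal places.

w = 0.102

Equating utilities: w·649 + (1−w)·21 = w·543 + (1−w)·33.
Rearranging, 106·w − 12·(1−w) = 0.
The marginal rate of substitution is 12/106, so w = 12/(106+12) = 0.102.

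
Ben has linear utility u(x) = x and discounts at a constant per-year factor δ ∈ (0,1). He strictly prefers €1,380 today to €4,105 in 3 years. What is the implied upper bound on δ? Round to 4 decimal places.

δ < 0.6953

The preference means 1380 > δ^3·4105.
Hence δ^3 < 1380/4105 = 0.33618, and x ↦ x^(1/3) is increasing on (0,∞).
δ < (1380/4105)^(1/3) ≈ 0.6953.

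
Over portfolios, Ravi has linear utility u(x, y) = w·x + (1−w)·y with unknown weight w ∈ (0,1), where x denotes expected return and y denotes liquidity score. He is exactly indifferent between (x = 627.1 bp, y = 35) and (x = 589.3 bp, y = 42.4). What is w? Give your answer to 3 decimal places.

w = 0.164

u(627.1,35) = u(589.3,42.4) means w·627.1 + (1−w)·35 = w·589.3 + (1−w)·42.4.
Collecting terms: w·37.8 = (1−w)·7.4.
The marginal rate of substitution is 7.4/37.8, so w = 7.4/(37.8+7.4) = 0.164.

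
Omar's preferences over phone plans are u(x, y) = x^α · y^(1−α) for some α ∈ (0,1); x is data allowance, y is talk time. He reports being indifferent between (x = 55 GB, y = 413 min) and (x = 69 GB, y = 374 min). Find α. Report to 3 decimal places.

α ≈ 0.304

The Cobb–Douglas utilities coincide, so 55^α·413^(1−α) = 69^α·374^(1−α).
Taking logs: α·ln 55 + (1−α)·ln 413 = α·ln 69 + (1−α)·ln 374, i.e. α·-0.226773 = (1−α)·-0.099192.
Thus α·(-0.325965) = -0.099192, so α = -0.099192/-0.325965 ≈ 0.304.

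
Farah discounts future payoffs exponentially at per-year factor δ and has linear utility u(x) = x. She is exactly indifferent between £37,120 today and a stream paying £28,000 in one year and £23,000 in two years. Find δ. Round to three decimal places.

Equating present values: 37120 = 28000δ + 23000δ².
Rearranged: 23000δ² + 28000δ − 37120 = 0.
The positive root is δ = [−28000 + √(28000² + 4·23000·37120)] / (2·23000) = (−28000 + 64800.000)/46000 ≈ 0.800.

δ ≈ 0.800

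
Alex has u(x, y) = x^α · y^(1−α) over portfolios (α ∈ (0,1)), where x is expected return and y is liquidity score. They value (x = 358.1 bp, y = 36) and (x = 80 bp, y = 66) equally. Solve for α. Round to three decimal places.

α ≈ 0.288

Set the two utilities equal: 358.1^α·36^(1−α) = 80^α·66^(1−α).
Taking logs: α·ln 358.1 + (1−α)·ln 36 = α·ln 80 + (1−α)·ln 66, i.e. α·1.498786 = (1−α)·0.606136.
Thus α·(2.104922) = 0.606136, so α = 0.606136/2.104922 ≈ 0.288.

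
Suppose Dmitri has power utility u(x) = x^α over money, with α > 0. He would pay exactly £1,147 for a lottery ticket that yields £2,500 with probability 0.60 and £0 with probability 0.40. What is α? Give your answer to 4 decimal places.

α ≈ 0.6556

The lottery's expected utility is 0.60·u(2500) + 0.40·u(0) = 0.60·2500^α (since u(0) = 0 for α > 0).
Setting u(1147) equal to that: 1147^α = 0.60·2500^α ⇒ (1147/2500)^α = 0.60.
α = ln(0.60) / ln(1147/2500) = -0.5108256/-0.7791409 ≈ 0.6556.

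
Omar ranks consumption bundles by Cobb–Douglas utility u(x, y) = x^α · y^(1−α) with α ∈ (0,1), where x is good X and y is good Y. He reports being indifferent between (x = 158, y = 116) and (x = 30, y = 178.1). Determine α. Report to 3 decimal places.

Set the two utilities equal: 158^α·116^(1−α) = 30^α·178.1^(1−α).
(158/30)^α = (178.1/116)^(1−α); take logs: α·ln(158/30) = (1−α)·ln(178.1/116), i.e. α·1.661398 = (1−α)·0.428755.
So α/(1−α) = (0.428755)/(1.661398) = 0.258069, and α = 0.258069/1.258069 ≈ 0.205.

α ≈ 0.205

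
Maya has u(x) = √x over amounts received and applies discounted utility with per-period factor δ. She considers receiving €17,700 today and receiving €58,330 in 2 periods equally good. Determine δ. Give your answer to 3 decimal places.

δ ≈ 0.742

Indifference means u(17700) = δ^2 · u(58330), so δ^2 = u(17700)/u(58330).
With u(x) = √x: δ^2 = √17700/√58330 = √(17700/58330) = 0.55086.
So δ = 0.55086^(1/2) ≈ 0.742.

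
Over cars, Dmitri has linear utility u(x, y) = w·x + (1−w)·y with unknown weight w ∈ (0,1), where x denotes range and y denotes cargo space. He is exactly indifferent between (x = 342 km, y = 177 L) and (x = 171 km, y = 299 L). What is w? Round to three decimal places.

Equating utilities: w·342 + (1−w)·177 = w·171 + (1−w)·299.
Rearranging, 171·w − 122·(1−w) = 0.
So w/(1−w) = 122/171 = 0.7135, giving w = 122/(171+122) = 0.416.

w = 0.416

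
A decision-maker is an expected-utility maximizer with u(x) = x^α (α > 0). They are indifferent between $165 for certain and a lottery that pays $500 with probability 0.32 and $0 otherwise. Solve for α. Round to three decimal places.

Since u(0) = 0, the lottery's EU is 0.32·500^α.
Equating: 165^α = 0.32·500^α, i.e. 0.3300^α = 0.32.
α = ln(0.32) / ln(165/500) = -1.139434/-1.108663 ≈ 1.028.

α ≈ 1.028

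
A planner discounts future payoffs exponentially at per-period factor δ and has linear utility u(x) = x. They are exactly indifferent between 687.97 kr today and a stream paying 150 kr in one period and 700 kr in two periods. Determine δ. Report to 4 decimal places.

δ ≈ 0.8900

The stream is worth 150δ + 700δ² today, so 150δ + 700δ² = 687.97.
That is, 700δ² + 150δ − 687.97 = 0, a quadratic in δ.
δ = (−150 + √(150² + 4·700·687.97)) / (2·700) = (−150 + √1948816.00) / 1400 ≈ 0.8900.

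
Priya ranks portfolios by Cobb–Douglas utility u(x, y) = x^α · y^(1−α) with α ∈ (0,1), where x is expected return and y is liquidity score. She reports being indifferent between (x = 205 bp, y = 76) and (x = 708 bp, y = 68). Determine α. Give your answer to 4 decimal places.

α ≈ 0.0823

Set the two utilities equal: 205^α·76^(1−α) = 708^α·68^(1−α).
Taking logs: α·ln 205 + (1−α)·ln 76 = α·ln 708 + (1−α)·ln 68, i.e. α·-1.2394341 = (1−α)·-0.1112256.
With A = -1.2394341 and B = -0.1112256: α·A = (1−α)·B, so α = B/(A+B) = -0.1112256/-1.3506597 ≈ 0.0823.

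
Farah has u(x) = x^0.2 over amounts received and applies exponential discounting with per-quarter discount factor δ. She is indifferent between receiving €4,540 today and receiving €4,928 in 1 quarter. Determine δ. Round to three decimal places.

The payoff in 1 quarter is discounted by δ, so u(4540) = δ·u(4928) and δ = u(4540)/u(4928).
Since u(x) = x^0.2, δ = (4540/4928)^0.2 = 0.92127^0.2 = 0.98373.

δ ≈ 0.984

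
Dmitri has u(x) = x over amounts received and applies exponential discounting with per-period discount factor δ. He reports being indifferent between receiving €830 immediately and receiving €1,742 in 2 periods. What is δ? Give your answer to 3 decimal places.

The payoff in 2 periods is discounted by δ^2, so u(830) = δ^2·u(1742) and δ^2 = u(830)/u(1742).
With u(x) = x: δ^2 = 830/1742 = 0.47646.
Taking the square root: δ = 0.47646^(1/2) ≈ 0.690.

δ ≈ 0.690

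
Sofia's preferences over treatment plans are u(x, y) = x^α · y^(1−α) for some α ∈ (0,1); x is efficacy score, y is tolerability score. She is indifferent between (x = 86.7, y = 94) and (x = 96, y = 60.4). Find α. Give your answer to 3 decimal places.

Set the two utilities equal: 86.7^α·94^(1−α) = 96^α·60.4^(1−α).
Rearrange to (86.7/96)^α = (60.4/94)^(1−α) and take logs: α·-0.101894 = (1−α)·-0.442306.
Thus α·(-0.544200) = -0.442306, so α = -0.442306/-0.544200 ≈ 0.813.

α ≈ 0.813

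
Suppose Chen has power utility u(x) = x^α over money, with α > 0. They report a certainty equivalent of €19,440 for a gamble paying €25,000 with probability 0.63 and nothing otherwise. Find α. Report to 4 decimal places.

EU(lottery) = 0.63·25000^α + 0.37·0 = 0.63·25000^α.
Indifference: 19440^α = 0.63·25000^α, so (19440/25000)^α = 0.63.
Take logs: α = ln 0.63 / ln(19440/25000) ≈ 1.836805.

α ≈ 1.8368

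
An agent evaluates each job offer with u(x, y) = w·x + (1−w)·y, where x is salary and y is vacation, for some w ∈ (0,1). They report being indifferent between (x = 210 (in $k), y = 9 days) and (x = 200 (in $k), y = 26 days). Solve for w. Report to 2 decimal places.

w = 0.63

Indifference: w·210 + (1−w)·9 = w·200 + (1−w)·26.
w·(210−200) = (1−w)·(26−9), i.e. w·10 = (1−w)·17.
So w/(1−w) = 17/10 = 1.7000, giving w = 17/(10+17) = 0.63.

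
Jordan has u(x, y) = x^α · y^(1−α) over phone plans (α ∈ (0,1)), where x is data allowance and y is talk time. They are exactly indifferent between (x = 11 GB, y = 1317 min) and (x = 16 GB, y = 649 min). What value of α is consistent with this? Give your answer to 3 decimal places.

The Cobb–Douglas utilities coincide, so 11^α·1317^(1−α) = 16^α·649^(1−α).
(11/16)^α = (649/1317)^(1−α); take logs: α·ln(11/16) = (1−α)·ln(649/1317), i.e. α·-0.374693 = (1−α)·-0.707679.
So α/(1−α) = (-0.707679)/(-0.374693) = 1.888690, and α = 1.888690/2.888690 ≈ 0.654.

α ≈ 0.654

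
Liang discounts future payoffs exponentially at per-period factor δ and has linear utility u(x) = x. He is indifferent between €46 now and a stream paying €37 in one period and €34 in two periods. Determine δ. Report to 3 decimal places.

δ ≈ 0.740

Present value of the stream is 37·δ + 34·δ². Indifference gives 37δ + 34δ² = 46.
So 34δ² + 37δ − 46 = 0.
δ = (−37 + √(37² + 4·34·46)) / (2·34) = (−37 + √7625.00) / 68 ≈ 0.740.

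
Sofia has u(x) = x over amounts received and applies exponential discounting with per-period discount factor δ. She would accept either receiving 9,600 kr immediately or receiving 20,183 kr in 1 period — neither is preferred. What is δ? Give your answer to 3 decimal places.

Equating discounted utilities: u(9600) = δ·u(20183) ⇒ δ = u(9600)/u(20183).
With u(x) = x: δ = 9600/20183 = 0.47565.

δ ≈ 0.476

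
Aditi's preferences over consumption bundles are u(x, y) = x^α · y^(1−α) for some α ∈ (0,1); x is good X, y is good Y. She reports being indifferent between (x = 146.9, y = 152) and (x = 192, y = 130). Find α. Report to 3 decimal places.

α ≈ 0.369

Set the two utilities equal: 146.9^α·152^(1−α) = 192^α·130^(1−α).
Rearrange to (146.9/192)^α = (130/152)^(1−α) and take logs: α·-0.267743 = (1−α)·-0.156346.
With A = -0.267743 and B = -0.156346: α·A = (1−α)·B, so α = B/(A+B) = -0.156346/-0.424089 ≈ 0.369.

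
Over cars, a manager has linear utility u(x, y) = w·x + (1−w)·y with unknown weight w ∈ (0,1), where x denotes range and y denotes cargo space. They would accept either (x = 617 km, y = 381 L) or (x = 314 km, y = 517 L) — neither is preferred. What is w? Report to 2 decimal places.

Equating utilities: w·617 + (1−w)·381 = w·314 + (1−w)·517.
w·(617−314) = (1−w)·(517−381), i.e. w·303 = (1−w)·136.
Hence w = 136/(303+136) = 136/439 = 0.31.

w = 0.31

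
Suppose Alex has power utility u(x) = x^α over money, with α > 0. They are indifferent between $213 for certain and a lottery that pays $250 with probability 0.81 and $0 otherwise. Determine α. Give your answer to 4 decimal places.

EU(lottery) = 0.81·250^α + 0.19·0 = 0.81·250^α.
Setting u(213) equal to that: 213^α = 0.81·250^α ⇒ (213/250)^α = 0.81.
Take logs: α = ln 0.81 / ln(213/250) ≈ 1.315619.

α ≈ 1.3156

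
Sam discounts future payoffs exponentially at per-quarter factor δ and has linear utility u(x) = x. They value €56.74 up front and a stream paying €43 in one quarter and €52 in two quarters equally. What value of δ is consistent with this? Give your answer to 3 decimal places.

Present value of the stream is 43·δ + 52·δ². Indifference gives 43δ + 52δ² = 56.74.
So 52δ² + 43δ − 56.74 = 0.
The positive root is δ = [−43 + √(43² + 4·52·56.74)] / (2·52) = (−43 + 116.837)/104 ≈ 0.710.

δ ≈ 0.710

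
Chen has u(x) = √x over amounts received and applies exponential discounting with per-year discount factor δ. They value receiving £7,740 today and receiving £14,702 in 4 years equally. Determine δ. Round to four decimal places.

δ ≈ 0.9229

Indifference means u(7740) = δ^4 · u(14702), so δ^4 = u(7740)/u(14702).
Since u(x) = √x, δ^4 = √(7740/14702) = 0.72557.
Hence δ = (0.72557)^(1/4) = 0.922934.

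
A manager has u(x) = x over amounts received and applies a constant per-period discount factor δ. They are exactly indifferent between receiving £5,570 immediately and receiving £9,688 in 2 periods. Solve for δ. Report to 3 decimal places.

δ ≈ 0.758

Indifference means u(5570) = δ^2 · u(9688), so δ^2 = u(5570)/u(9688).
With u(x) = x: δ^2 = 5570/9688 = 0.57494.
So δ = 0.57494^(1/2) ≈ 0.758.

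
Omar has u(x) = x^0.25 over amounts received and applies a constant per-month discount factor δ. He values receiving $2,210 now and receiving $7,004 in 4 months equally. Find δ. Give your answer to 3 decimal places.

δ ≈ 0.930

The payoff in 4 months is discounted by δ^4, so u(2210) = δ^4·u(7004) and δ^4 = u(2210)/u(7004).
Since u(x) = x^0.25, δ^4 = (2210/7004)^0.25 = 0.31553^0.25 = 0.74948.
Taking the 4th root: δ = 0.74948^(1/4) ≈ 0.930.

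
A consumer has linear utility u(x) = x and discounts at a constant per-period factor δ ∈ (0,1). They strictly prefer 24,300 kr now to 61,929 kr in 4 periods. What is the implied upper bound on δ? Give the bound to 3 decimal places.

δ < 0.791

Comparing present values: 24300 > δ^4·61929.
Dividing by 61929: δ^4 < 0.39238. Both sides are positive, so the 4th root keeps the direction.
δ < 0.39238^(1/4) = 0.791.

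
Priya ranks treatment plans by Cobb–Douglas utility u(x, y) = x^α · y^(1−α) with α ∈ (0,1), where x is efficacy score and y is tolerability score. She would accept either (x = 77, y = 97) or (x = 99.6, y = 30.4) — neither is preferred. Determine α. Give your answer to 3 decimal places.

Set the two utilities equal: 77^α·97^(1−α) = 99.6^α·30.4^(1−α).
(77/99.6)^α = (30.4/97)^(1−α); take logs: α·ln(77/99.6) = (1−α)·ln(30.4/97), i.e. α·-0.257357 = (1−α)·-1.160268.
So α/(1−α) = (-1.160268)/(-0.257357) = 4.508399, and α = 4.508399/5.508399 ≈ 0.818.

α ≈ 0.818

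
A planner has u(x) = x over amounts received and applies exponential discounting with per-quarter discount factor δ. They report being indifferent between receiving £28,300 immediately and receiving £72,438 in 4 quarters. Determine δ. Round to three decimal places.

δ ≈ 0.791

The payoff in 4 quarters is discounted by δ^4, so u(28300) = δ^4·u(72438) and δ^4 = u(28300)/u(72438).
With u(x) = x: δ^4 = 28300/72438 = 0.39068.
Taking the 4th root: δ = 0.39068^(1/4) ≈ 0.791.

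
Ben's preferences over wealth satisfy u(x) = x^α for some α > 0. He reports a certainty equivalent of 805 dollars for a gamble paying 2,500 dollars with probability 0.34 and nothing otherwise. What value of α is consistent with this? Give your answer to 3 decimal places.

Since u(0) = 0, the lottery's EU is 0.34·2500^α.
Indifference: 805^α = 0.34·2500^α, so (805/2500)^α = 0.34.
Take logs: α = ln 0.34 / ln(805/2500) ≈ 0.95200.

α ≈ 0.952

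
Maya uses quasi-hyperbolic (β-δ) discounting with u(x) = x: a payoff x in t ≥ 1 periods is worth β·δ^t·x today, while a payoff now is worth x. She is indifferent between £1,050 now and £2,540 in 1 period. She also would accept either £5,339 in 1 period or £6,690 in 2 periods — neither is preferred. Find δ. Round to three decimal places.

From the later pair, β·δ^1·5339 = β·δ^2·6690; dividing through, δ = 5339/6690 = 0.79806.

δ ≈ 0.798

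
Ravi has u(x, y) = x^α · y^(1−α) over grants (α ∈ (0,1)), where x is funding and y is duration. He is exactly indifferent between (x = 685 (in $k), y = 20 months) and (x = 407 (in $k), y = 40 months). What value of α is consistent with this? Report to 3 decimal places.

α ≈ 0.571

Indifference: 685^α · 20^(1−α) = 407^α · 40^(1−α).
Taking logs: α·ln 685 + (1−α)·ln 20 = α·ln 407 + (1−α)·ln 40, i.e. α·0.520606 = (1−α)·0.693147.
So α/(1−α) = (0.693147)/(0.520606) = 1.331423, and α = 1.331423/2.331423 ≈ 0.571.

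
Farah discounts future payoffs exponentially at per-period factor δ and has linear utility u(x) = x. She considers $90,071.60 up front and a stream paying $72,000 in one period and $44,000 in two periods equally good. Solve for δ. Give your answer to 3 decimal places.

The stream is worth 72000δ + 44000δ² today, so 72000δ + 44000δ² = 90071.60.
Rearranged: 44000δ² + 72000δ − 90071.60 = 0.
By the quadratic formula (taking the positive root), δ = (−72000 + √21036601600.00) / 88000 ≈ 0.830.

δ ≈ 0.830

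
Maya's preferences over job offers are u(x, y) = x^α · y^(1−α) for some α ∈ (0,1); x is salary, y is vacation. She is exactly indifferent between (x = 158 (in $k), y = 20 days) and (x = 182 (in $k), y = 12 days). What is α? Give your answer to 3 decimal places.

α ≈ 0.783

Set the two utilities equal: 158^α·20^(1−α) = 182^α·12^(1−α).
Rearrange to (158/182)^α = (12/20)^(1−α) and take logs: α·-0.141412 = (1−α)·-0.510826.
Thus α·(-0.652238) = -0.510826, so α = -0.510826/-0.652238 ≈ 0.783.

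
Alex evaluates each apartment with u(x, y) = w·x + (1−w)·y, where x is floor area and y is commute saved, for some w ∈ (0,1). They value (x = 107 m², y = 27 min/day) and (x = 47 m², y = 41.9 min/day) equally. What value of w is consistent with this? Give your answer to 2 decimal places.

w = 0.20

u(107,27) = u(47,41.9) means w·107 + (1−w)·27 = w·47 + (1−w)·41.9.
Collecting terms: w·60 = (1−w)·14.9.
Hence w = 14.9/(60+14.9) = 14.9/74.9 = 0.20.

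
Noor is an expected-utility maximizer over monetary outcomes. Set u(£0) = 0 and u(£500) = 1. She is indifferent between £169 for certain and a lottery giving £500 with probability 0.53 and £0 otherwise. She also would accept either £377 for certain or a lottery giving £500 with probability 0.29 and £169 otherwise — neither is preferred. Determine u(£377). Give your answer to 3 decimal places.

From the first indifference, u(£169) = 0.53·u(£500) + 0.47·u(£0) = 0.53·1 + 0.47·0 = 0.53.
The second indifference gives u(£377) = 0.29·u(£500) + 0.71·u(£169) = 0.29·1.00 + 0.71·0.53 = 0.6663.

0.666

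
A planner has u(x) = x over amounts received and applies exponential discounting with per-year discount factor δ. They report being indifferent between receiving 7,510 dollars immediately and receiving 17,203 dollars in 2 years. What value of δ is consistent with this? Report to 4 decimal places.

Equating discounted utilities: u(7510) = δ^2·u(17203) ⇒ δ^2 = u(7510)/u(17203).
With u(x) = x: δ^2 = 7510/17203 = 0.43655.
Hence δ = (0.43655)^(1/2) = 0.660721.

δ ≈ 0.6607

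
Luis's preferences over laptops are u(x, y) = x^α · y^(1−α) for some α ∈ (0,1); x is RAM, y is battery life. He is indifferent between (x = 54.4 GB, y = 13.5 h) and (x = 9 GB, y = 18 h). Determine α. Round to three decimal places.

Indifference: 54.4^α · 13.5^(1−α) = 9^α · 18^(1−α).
Taking logs: α·ln 54.4 + (1−α)·ln 13.5 = α·ln 9 + (1−α)·ln 18, i.e. α·1.799140 = (1−α)·0.287682.
With A = 1.799140 and B = 0.287682: α·A = (1−α)·B, so α = B/(A+B) = 0.287682/2.086822 ≈ 0.138.

α ≈ 0.138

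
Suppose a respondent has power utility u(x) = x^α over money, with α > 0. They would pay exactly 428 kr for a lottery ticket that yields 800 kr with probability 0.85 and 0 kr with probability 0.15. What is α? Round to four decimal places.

α ≈ 0.2598

Since u(0) = 0, the lottery's EU is 0.85·800^α.
Equating: 428^α = 0.85·800^α, i.e. 0.5350^α = 0.85.
Taking logs: α·ln(428/800) = ln(0.85), so α = -0.1625189 / -0.6254885 ≈ 0.2598.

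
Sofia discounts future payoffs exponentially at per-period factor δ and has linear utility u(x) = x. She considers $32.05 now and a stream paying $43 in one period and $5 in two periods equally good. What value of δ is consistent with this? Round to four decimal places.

Present value of the stream is 43·δ + 5·δ². Indifference gives 43δ + 5δ² = 32.05.
Rearranged: 5δ² + 43δ − 32.05 = 0.
δ = (−43 + √(43² + 4·5·32.05)) / (2·5) = (−43 + √2490.00) / 10 ≈ 0.6900.

δ ≈ 0.6900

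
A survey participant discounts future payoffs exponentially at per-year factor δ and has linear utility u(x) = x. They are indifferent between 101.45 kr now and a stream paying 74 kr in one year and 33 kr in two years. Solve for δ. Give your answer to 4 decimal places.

Equating present values: 101.45 = 74δ + 33δ².
Rearranged: 33δ² + 74δ − 101.45 = 0.
The positive root is δ = [−74 + √(74² + 4·33·101.45)] / (2·33) = (−74 + 137.359)/66 ≈ 0.9600.

δ ≈ 0.9600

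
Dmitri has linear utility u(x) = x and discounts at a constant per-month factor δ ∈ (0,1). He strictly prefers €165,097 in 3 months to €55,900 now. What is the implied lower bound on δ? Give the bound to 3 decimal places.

Under u(x) = x this choice says 55900 < δ^3·165097.
Hence δ^3 > 55900/165097 = 0.33859, and x ↦ x^(1/3) is increasing on (0,∞).
δ > (55900/165097)^(1/3) ≈ 0.697.

δ > 0.697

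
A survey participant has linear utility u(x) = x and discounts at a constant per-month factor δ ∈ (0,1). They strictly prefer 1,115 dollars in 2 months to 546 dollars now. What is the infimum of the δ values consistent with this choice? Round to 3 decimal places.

The preference means 546 < δ^2·1115.
Dividing by 1115: δ^2 > 0.48969. Both sides are positive, so the square root keeps the direction.
δ > (546/1115)^(1/2) ≈ 0.700.

δ > 0.700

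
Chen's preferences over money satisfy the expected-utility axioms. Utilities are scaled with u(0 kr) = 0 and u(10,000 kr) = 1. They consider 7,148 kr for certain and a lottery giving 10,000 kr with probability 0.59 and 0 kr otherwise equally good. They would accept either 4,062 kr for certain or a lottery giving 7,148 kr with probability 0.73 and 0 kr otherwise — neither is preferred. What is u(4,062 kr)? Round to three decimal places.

0.431

First, u(7,148 kr) = 0.59·u(10,000 kr) + 0.41·u(0 kr) = 0.59.
Chaining: u(4,062 kr) = 0.73·0.59 + 0.27·0.00 = 0.4307.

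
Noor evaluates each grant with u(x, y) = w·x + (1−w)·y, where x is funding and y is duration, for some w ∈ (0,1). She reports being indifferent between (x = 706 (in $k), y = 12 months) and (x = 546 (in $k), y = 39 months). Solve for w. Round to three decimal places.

Indifference: w·706 + (1−w)·12 = w·546 + (1−w)·39.
Collecting terms: w·160 = (1−w)·27.
So w/(1−w) = 27/160 = 0.1688, giving w = 27/(160+27) = 0.144.

w = 0.144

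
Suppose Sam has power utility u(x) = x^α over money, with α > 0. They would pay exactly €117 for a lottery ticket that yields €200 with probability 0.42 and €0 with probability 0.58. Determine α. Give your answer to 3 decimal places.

The lottery's expected utility is 0.42·u(200) + 0.58·u(0) = 0.42·200^α (since u(0) = 0 for α > 0).
Setting u(117) equal to that: 117^α = 0.42·200^α ⇒ (117/200)^α = 0.42.
Taking logs: α·ln(117/200) = ln(0.42), so α = -0.867501 / -0.536143 ≈ 1.618.

α ≈ 1.618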